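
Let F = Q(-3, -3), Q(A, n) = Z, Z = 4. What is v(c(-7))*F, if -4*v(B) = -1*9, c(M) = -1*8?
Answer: 9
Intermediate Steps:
c(M) = -8
v(B) = 9/4 (v(B) = -(-1)*9/4 = -1/4*(-9) = 9/4)
Q(A, n) = 4
F = 4
v(c(-7))*F = (9/4)*4 = 9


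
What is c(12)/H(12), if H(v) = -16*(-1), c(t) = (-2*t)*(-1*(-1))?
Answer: -3/2 ≈ -1.5000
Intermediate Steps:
c(t) = -2*t (c(t) = -2*t*1 = -2*t)
H(v) = 16
c(12)/H(12) = -2*12/16 = -24*1/16 = -3/2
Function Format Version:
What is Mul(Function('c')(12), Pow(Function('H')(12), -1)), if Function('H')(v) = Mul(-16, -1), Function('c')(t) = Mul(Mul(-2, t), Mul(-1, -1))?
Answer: Rational(-3, 2) ≈ -1.5000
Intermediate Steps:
Function('c')(t) = Mul(-2, t) (Function('c')(t) = Mul(Mul(-2, t), 1) = Mul(-2, t))
Function('H')(v) = 16
Mul(Function('c')(12), Pow(Function('H')(12), -1)) = Mul(Mul(-2, 12), Pow(16, -1)) = Mul(-24, Rational(1, 16)) = Rational(-3, 2)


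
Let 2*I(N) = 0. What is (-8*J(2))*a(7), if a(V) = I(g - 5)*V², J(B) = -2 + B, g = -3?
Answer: 0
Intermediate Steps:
I(N) = 0 (I(N) = (½)*0 = 0)
a(V) = 0 (a(V) = 0*V² = 0)
(-8*J(2))*a(7) = -8*(-2 + 2)*0 = -8*0*0 = 0*0 = 0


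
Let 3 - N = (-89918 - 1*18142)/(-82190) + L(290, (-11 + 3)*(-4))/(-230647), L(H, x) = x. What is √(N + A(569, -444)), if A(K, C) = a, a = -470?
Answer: I*√1682950323689689080765/1895687693 ≈ 21.641*I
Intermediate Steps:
N = 3194954605/1895687693 (N = 3 - ((-89918 - 1*18142)/(-82190) + ((-11 + 3)*(-4))/(-230647)) = 3 - ((-89918 - 18142)*(-1/82190) - 8*(-4)*(-1/230647)) = 3 - (-108060*(-1/82190) + 32*(-1/230647)) = 3 - (10806/8219 - 32/230647) = 3 - 1*2492108474/1895687693 = 3 - 2492108474/1895687693 = 3194954605/1895687693 ≈ 1.6854)
A(K, C) = -470
√(N + A(569, -444)) = √(3194954605/1895687693 - 470) = √(-887778261105/1895687693) = I*√1682950323689689080765/1895687693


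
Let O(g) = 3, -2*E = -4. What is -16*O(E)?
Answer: -48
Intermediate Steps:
E = 2 (E = -½*(-4) = 2)
-16*O(E) = -16*3 = -48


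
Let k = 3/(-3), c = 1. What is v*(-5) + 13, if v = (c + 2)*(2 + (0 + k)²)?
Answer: -32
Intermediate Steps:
k = -1 (k = 3*(-⅓) = -1)
v = 9 (v = (1 + 2)*(2 + (0 - 1)²) = 3*(2 + (-1)²) = 3*(2 + 1) = 3*3 = 9)
v*(-5) + 13 = 9*(-5) + 13 = -45 + 13 = -32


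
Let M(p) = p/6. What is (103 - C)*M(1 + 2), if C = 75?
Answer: 14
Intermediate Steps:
M(p) = p/6 (M(p) = p*(1/6) = p/6)
(103 - C)*M(1 + 2) = (103 - 1*75)*((1 + 2)/6) = (103 - 75)*((1/6)*3) = 28*(1/2) = 14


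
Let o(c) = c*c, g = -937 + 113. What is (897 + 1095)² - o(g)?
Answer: 3289088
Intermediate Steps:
g = -824
o(c) = c²
(897 + 1095)² - o(g) = (897 + 1095)² - 1*(-824)² = 1992² - 1*678976 = 3968064 - 678976 = 3289088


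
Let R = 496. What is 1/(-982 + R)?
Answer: -1/486 ≈ -0.0020576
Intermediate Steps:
1/(-982 + R) = 1/(-982 + 496) = 1/(-486) = -1/486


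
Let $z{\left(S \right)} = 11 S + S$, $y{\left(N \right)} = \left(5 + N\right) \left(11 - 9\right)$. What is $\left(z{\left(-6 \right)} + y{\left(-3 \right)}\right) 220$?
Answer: $-14960$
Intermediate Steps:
$y{\left(N \right)} = 10 + 2 N$ ($y{\left(N \right)} = \left(5 + N\right) 2 = 10 + 2 N$)
$z{\left(S \right)} = 12 S$
$\left(z{\left(-6 \right)} + y{\left(-3 \right)}\right) 220 = \left(12 \left(-6\right) + \left(10 + 2 \left(-3\right)\right)\right) 220 = \left(-72 + \left(10 - 6\right)\right) 220 = \left(-72 + 4\right) 220 = \left(-68\right) 220 = -14960$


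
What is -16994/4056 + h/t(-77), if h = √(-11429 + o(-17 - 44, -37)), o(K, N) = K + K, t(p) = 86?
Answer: -8497/2028 + I*√11551/86 ≈ -4.1898 + 1.2497*I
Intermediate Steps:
o(K, N) = 2*K
h = I*√11551 (h = √(-11429 + 2*(-17 - 44)) = √(-11429 + 2*(-61)) = √(-11429 - 122) = √(-11551) = I*√11551 ≈ 107.48*I)
-16994/4056 + h/t(-77) = -16994/4056 + (I*√11551)/86 = -16994*1/4056 + (I*√11551)*(1/86) = -8497/2028 + I*√11551/86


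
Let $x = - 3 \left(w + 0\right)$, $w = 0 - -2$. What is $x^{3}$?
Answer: $-216$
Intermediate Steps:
$w = 2$ ($w = 0 + 2 = 2$)
$x = -6$ ($x = - 3 \left(2 + 0\right) = \left(-3\right) 2 = -6$)
$x^{3} = \left(-6\right)^{3} = -216$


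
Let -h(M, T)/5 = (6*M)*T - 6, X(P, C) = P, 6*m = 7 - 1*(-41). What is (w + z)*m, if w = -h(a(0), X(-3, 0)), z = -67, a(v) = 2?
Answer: -2216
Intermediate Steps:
m = 8 (m = (7 - 1*(-41))/6 = (7 + 41)/6 = (⅙)*48 = 8)
h(M, T) = 30 - 30*M*T (h(M, T) = -5*((6*M)*T - 6) = -5*(6*M*T - 6) = -5*(-6 + 6*M*T) = 30 - 30*M*T)
w = -210 (w = -(30 - 30*2*(-3)) = -(30 + 180) = -1*210 = -210)
(w + z)*m = (-210 - 67)*8 = -277*8 = -2216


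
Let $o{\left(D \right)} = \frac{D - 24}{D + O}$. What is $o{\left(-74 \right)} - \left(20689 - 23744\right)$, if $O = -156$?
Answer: $\frac{351374}{115} \approx 3055.4$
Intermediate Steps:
$o{\left(D \right)} = \frac{-24 + D}{-156 + D}$ ($o{\left(D \right)} = \frac{D - 24}{D - 156} = \frac{-24 + D}{-156 + D}$)
$o{\left(-74 \right)} - \left(20689 - 23744\right) = \frac{-24 - 74}{-156 - 74} - \left(20689 - 23744\right) = \frac{1}{-230} \left(-98\right) - \left(20689 - 23744\right) = \left(- \frac{1}{230}\right) \left(-98\right) - -3055 = \frac{49}{115} + 3055 = \frac{351374}{115}$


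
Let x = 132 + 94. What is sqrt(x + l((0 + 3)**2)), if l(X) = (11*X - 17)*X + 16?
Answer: 14*sqrt(5) ≈ 31.305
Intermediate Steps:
x = 226
l(X) = 16 + X*(-17 + 11*X) (l(X) = (-17 + 11*X)*X + 16 = X*(-17 + 11*X) + 16 = 16 + X*(-17 + 11*X))
sqrt(x + l((0 + 3)**2)) = sqrt(226 + (16 - 17*(0 + 3)**2 + 11*((0 + 3)**2)**2)) = sqrt(226 + (16 - 17*3**2 + 11*(3**2)**2)) = sqrt(226 + (16 - 17*9 + 11*9**2)) = sqrt(226 + (16 - 153 + 11*81)) = sqrt(226 + (16 - 153 + 891)) = sqrt(226 + 754) = sqrt(980) = 14*sqrt(5)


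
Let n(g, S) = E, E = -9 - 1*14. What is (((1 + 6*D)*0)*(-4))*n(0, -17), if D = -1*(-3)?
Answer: 0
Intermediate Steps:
D = 3
E = -23 (E = -9 - 14 = -23)
n(g, S) = -23
(((1 + 6*D)*0)*(-4))*n(0, -17) = (((1 + 6*3)*0)*(-4))*(-23) = (((1 + 18)*0)*(-4))*(-23) = ((19*0)*(-4))*(-23) = (0*(-4))*(-23) = 0*(-23) = 0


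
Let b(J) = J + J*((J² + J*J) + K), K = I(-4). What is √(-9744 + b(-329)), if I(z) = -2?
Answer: I*√71231993 ≈ 8439.9*I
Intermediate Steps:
K = -2
b(J) = J + J*(-2 + 2*J²) (b(J) = J + J*((J² + J*J) - 2) = J + J*((J² + J²) - 2) = J + J*(2*J² - 2) = J + J*(-2 + 2*J²))
√(-9744 + b(-329)) = √(-9744 + (-1*(-329) + 2*(-329)³)) = √(-9744 + (329 + 2*(-35611289))) = √(-9744 + (329 - 71222578)) = √(-9744 - 71222249) = √(-71231993) = I*√71231993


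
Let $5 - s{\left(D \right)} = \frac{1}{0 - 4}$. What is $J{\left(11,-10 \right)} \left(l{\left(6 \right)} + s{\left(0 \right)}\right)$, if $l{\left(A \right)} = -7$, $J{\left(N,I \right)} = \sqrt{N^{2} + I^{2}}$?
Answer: $- \frac{7 \sqrt{221}}{4} \approx -26.016$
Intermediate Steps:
$J{\left(N,I \right)} = \sqrt{I^{2} + N^{2}}$
$s{\left(D \right)} = \frac{21}{4}$ ($s{\left(D \right)} = 5 - \frac{1}{0 - 4} = 5 - \frac{1}{-4} = 5 - - \frac{1}{4} = 5 + \frac{1}{4} = \frac{21}{4}$)
$J{\left(11,-10 \right)} \left(l{\left(6 \right)} + s{\left(0 \right)}\right) = \sqrt{\left(-10\right)^{2} + 11^{2}} \left(-7 + \frac{21}{4}\right) = \sqrt{100 + 121} \left(- \frac{7}{4}\right) = \sqrt{221} \left(- \frac{7}{4}\right) = - \frac{7 \sqrt{221}}{4}$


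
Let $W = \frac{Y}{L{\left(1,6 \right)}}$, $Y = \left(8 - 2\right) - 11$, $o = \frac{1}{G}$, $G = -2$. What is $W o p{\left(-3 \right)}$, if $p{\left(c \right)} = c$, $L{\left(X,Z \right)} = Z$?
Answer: $- \frac{5}{4} \approx -1.25$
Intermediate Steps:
$o = - \frac{1}{2}$ ($o = \frac{1}{-2} = - \frac{1}{2} \approx -0.5$)
$Y = -5$ ($Y = 6 - 11 = -5$)
$W = - \frac{5}{6} \approx -0.83333$
$W o p{\left(-3 \right)} = \left(- \frac{5}{6}\right) \left(- \frac{1}{2}\right) \left(-3\right) = \frac{5}{12} \left(-3\right) = - \frac{5}{4}$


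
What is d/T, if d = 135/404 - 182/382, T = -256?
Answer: 10979/19753984 ≈ 0.00055579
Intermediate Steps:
d = -10979/77164 (d = 135*(1/404) - 182*1/382 = 135/404 - 91/191 = -10979/77164 ≈ -0.14228)
d/T = -10979/77164/(-256) = -10979/77164*(-1/256) = 10979/19753984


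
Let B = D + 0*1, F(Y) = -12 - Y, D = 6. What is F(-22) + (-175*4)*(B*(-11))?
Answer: 46210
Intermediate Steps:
B = 6 (B = 6 + 0*1 = 6 + 0 = 6)
F(-22) + (-175*4)*(B*(-11)) = (-12 - 1*(-22)) + (-175*4)*(6*(-11)) = (-12 + 22) - 700*(-66) = 10 + 46200 = 46210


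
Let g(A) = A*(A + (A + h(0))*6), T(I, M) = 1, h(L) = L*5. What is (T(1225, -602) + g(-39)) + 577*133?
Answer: 87389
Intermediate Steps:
h(L) = 5*L
g(A) = 7*A² (g(A) = A*(A + (A + 5*0)*6) = A*(A + (A + 0)*6) = A*(A + A*6) = A*(A + 6*A) = A*(7*A) = 7*A²)
(T(1225, -602) + g(-39)) + 577*133 = (1 + 7*(-39)²) + 577*133 = (1 + 7*1521) + 76741 = (1 + 10647) + 76741 = 10648 + 76741 = 87389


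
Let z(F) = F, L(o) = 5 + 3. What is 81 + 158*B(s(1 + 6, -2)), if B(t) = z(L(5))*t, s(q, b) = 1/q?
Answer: 1831/7 ≈ 261.57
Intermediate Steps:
L(o) = 8
B(t) = 8*t
81 + 158*B(s(1 + 6, -2)) = 81 + 158*(8/(1 + 6)) = 81 + 158*(8/7) = 81 + 1264/7 = 1831/7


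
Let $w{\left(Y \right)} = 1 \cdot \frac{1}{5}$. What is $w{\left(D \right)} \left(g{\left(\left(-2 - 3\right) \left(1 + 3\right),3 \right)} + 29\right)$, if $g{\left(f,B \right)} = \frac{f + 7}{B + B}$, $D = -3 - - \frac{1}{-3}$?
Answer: $\frac{161}{30} \approx 5.3667$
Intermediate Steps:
$D = - \frac{10}{3}$ ($D = -3 - \left(-1\right) \left(- \frac{1}{3}\right) = -3 - \frac{1}{3} = - \frac{10}{3} \approx -3.3333$)
$g{\left(f,B \right)} = \frac{7 + f}{2 B}$
$w{\left(Y \right)} = \frac{1}{5}$ ($w{\left(Y \right)} = 1 \cdot \frac{1}{5} = \frac{1}{5}$)
$w{\left(D \right)} \left(g{\left(\left(-2 - 3\right) \left(1 + 3\right),3 \right)} + 29\right) = \frac{\frac{7 + \left(-2 - 3\right) \left(1 + 3\right)}{2 \cdot 3} + 29}{5} = \frac{\frac{1}{2} \cdot \frac{1}{3} \left(7 - 20\right) + 29}{5} = \frac{\frac{1}{2} \cdot \frac{1}{3} \left(-13\right) + 29}{5} = \frac{- \frac{13}{6} + 29}{5} = \frac{1}{5} \cdot \frac{161}{6} = \frac{161}{30}$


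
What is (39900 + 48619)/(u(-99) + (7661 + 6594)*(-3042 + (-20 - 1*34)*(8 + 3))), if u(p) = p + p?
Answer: -88519/51831378 ≈ -0.0017078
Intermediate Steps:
u(p) = 2*p
(39900 + 48619)/(u(-99) + (7661 + 6594)*(-3042 + (-20 - 1*34)*(8 + 3))) = (39900 + 48619)/(2*(-99) + (7661 + 6594)*(-3042 + (-20 - 1*34)*(8 + 3))) = 88519/(-198 + 14255*(-3042 + (-20 - 34)*11)) = 88519/(-198 + 14255*(-3042 - 54*11)) = 88519/(-198 + 14255*(-3042 - 594)) = 88519/(-198 + 14255*(-3636)) = 88519/(-198 - 51831180) = 88519/(-51831378) = 88519*(-1/51831378) = -88519/51831378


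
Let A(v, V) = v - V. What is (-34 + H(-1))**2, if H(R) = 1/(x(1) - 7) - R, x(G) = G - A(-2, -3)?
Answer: 53824/49 ≈ 1098.4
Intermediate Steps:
x(G) = -1 + G (x(G) = G - (-2 - 1*(-3)) = G - (-2 + 3) = G - 1*1 = G - 1 = -1 + G)
H(R) = -1/7 - R (H(R) = 1/((-1 + 1) - 7) - R = 1/(0 - 7) - R = 1/(-7) - R = -1/7 - R)
(-34 + H(-1))**2 = (-34 + (-1/7 - 1*(-1)))**2 = (-34 + (-1/7 + 1))**2 = (-34 + 6/7)**2 = (-232/7)**2 = 53824/49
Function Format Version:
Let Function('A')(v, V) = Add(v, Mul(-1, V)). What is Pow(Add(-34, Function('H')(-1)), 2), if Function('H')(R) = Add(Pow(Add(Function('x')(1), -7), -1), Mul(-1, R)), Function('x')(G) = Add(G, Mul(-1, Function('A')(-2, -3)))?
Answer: Rational(53824, 49) ≈ 1098.4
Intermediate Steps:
Function('x')(G) = Add(-1, G) (Function('x')(G) = Add(G, Mul(-1, Add(-2, Mul(-1, -3)))) = Add(G, Mul(-1, Add(-2, 3))) = Add(G, Mul(-1, 1)) = Add(G, -1) = Add(-1, G))
Function('H')(R) = Add(Rational(-1, 7), Mul(-1, R)) (Function('H')(R) = Add(Pow(Add(Add(-1, 1), -7), -1), Mul(-1, R)) = Add(Pow(Add(0, -7), -1), Mul(-1, R)) = Add(Pow(-7, -1), Mul(-1, R)) = Add(Rational(-1, 7), Mul(-1, R)))
Pow(Add(-34, Function('H')(-1)), 2) = Pow(Add(-34, Add(Rational(-1, 7), Mul(-1, -1))), 2) = Pow(Add(-34, Add(Rational(-1, 7), 1)), 2) = Pow(Add(-34, Rational(6, 7)), 2) = Pow(Rational(-232, 7), 2) = Rational(53824, 49)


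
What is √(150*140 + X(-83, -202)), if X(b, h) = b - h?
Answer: 7*√431 ≈ 145.32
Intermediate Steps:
√(150*140 + X(-83, -202)) = √(150*140 + (-83 - 1*(-202))) = √(21000 + (-83 + 202)) = √(21000 + 119) = √21119 = 7*√431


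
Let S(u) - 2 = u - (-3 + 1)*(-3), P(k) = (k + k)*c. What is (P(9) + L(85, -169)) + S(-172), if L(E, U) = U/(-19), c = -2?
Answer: -3859/19 ≈ -203.11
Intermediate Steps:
L(E, U) = -U/19 (L(E, U) = U*(-1/19) = -U/19)
P(k) = -4*k (P(k) = (k + k)*(-2) = (2*k)*(-2) = -4*k)
S(u) = -4 + u (S(u) = 2 + (u - (-3 + 1)*(-3)) = 2 + (u - (-2)*(-3)) = 2 + (u - 1*6) = 2 + (u - 6) = 2 + (-6 + u) = -4 + u)
(P(9) + L(85, -169)) + S(-172) = (-4*9 - 1/19*(-169)) + (-4 - 172) = (-36 + 169/19) - 176 = -515/19 - 176 = -3859/19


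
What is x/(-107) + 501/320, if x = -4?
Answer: 54887/34240 ≈ 1.6030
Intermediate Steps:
x/(-107) + 501/320 = -4/(-107) + 501/320 = -4*(-1/107) + 501*(1/320) = 4/107 + 501/320 = 54887/34240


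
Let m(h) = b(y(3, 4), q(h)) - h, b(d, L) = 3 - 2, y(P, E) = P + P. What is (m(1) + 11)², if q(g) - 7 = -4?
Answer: 121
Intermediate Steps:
q(g) = 3 (q(g) = 7 - 4 = 3)
y(P, E) = 2*P
b(d, L) = 1
m(h) = 1 - h
(m(1) + 11)² = ((1 - 1*1) + 11)² = ((1 - 1) + 11)² = (0 + 11)² = 11² = 121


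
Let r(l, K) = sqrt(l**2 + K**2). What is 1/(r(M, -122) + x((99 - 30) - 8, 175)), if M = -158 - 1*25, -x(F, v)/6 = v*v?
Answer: -183750/33764014127 - 61*sqrt(13)/33764014127 ≈ -5.4487e-6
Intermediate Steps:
x(F, v) = -6*v**2 (x(F, v) = -6*v*v = -6*v**2)
M = -183 (M = -158 - 25 = -183)
r(l, K) = sqrt(K**2 + l**2)
1/(r(M, -122) + x((99 - 30) - 8, 175)) = 1/(sqrt((-122)**2 + (-183)**2) - 6*175**2) = 1/(sqrt(14884 + 33489) - 6*30625) = 1/(sqrt(48373) - 183750) = 1/(61*sqrt(13) - 183750) = 1/(-183750 + 61*sqrt(13))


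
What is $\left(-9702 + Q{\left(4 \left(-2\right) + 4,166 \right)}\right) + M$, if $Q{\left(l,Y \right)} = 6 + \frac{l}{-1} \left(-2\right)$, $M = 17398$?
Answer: $7694$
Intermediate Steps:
$Q{\left(l,Y \right)} = 6 + 2 l$ ($Q{\left(l,Y \right)} = 6 + l \left(-1\right) \left(-2\right) = 6 + - l \left(-2\right) = 6 + 2 l$)
$\left(-9702 + Q{\left(4 \left(-2\right) + 4,166 \right)}\right) + M = \left(-9702 + \left(6 + 2 \left(4 \left(-2\right) + 4\right)\right)\right) + 17398 = \left(-9702 + \left(6 + 2 \left(-8 + 4\right)\right)\right) + 17398 = \left(-9702 + \left(6 + 2 \left(-4\right)\right)\right) + 17398 = \left(-9702 + \left(6 - 8\right)\right) + 17398 = \left(-9702 - 2\right) + 17398 = -9704 + 17398 = 7694$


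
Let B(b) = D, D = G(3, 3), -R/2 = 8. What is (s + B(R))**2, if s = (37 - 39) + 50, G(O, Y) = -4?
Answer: 1936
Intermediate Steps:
R = -16 (R = -2*8 = -16)
D = -4
s = 48 (s = -2 + 50 = 48)
B(b) = -4
(s + B(R))**2 = (48 - 4)**2 = 44**2 = 1936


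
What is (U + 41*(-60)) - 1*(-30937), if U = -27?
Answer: 28450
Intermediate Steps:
(U + 41*(-60)) - 1*(-30937) = (-27 + 41*(-60)) - 1*(-30937) = (-27 - 2460) + 30937 = -2487 + 30937 = 28450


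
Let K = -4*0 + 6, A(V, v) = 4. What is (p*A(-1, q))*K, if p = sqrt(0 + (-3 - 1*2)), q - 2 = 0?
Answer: 24*I*sqrt(5) ≈ 53.666*I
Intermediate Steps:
q = 2 (q = 2 + 0 = 2)
K = 6 (K = 0 + 6 = 6)
p = I*sqrt(5) (p = sqrt(0 + (-3 - 2)) = sqrt(0 - 5) = sqrt(-5) = I*sqrt(5) ≈ 2.2361*I)
(p*A(-1, q))*K = ((I*sqrt(5))*4)*6 = (4*I*sqrt(5))*6 = 24*I*sqrt(5)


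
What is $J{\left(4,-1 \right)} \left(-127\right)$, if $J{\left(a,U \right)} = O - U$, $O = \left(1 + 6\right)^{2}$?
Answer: $-6350$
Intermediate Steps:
$O = 49$ ($O = 7^{2} = 49$)
$J{\left(a,U \right)} = 49 - U$
$J{\left(4,-1 \right)} \left(-127\right) = \left(49 - -1\right) \left(-127\right) = \left(49 + 1\right) \left(-127\right) = 50 \left(-127\right) = -6350$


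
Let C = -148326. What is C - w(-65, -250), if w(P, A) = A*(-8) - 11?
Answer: -150315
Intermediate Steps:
w(P, A) = -11 - 8*A (w(P, A) = -8*A - 11 = -11 - 8*A)
C - w(-65, -250) = -148326 - (-11 - 8*(-250)) = -148326 - (-11 + 2000) = -148326 - 1*1989 = -148326 - 1989 = -150315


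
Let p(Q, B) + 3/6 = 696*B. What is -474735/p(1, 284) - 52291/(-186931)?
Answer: -2958742121/1394318329 ≈ -2.1220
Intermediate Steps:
p(Q, B) = -1/2 + 696*B
-474735/p(1, 284) - 52291/(-186931) = -474735/(-1/2 + 696*284) - 52291/(-186931) = -474735/(-1/2 + 197664) - 52291*(-1/186931) = -474735/395327/2 + 52291/186931 = -474735*2/395327 + 52291/186931 = -949470/395327 + 52291/186931 = -2958742121/1394318329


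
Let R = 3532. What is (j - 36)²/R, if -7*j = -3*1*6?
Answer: 13689/43267 ≈ 0.31638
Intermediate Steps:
j = 18/7 (j = -(-3*1)*6/7 = -(-3)*6/7 = -⅐*(-18) = 18/7 ≈ 2.5714)
(j - 36)²/R = (18/7 - 36)²/3532 = (-234/7)²*(1/3532) = (54756/49)*(1/3532) = 13689/43267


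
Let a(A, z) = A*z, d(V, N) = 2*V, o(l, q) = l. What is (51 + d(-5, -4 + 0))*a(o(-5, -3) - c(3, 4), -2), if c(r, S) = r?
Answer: 656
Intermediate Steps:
(51 + d(-5, -4 + 0))*a(o(-5, -3) - c(3, 4), -2) = (51 + 2*(-5))*((-5 - 1*3)*(-2)) = (51 - 10)*((-5 - 3)*(-2)) = 41*(-8*(-2)) = 41*16 = 656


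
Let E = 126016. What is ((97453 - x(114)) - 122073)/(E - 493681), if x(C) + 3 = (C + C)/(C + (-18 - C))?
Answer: 73813/1102995 ≈ 0.066921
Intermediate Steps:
x(C) = -3 - C/9 (x(C) = -3 + (C + C)/(C + (-18 - C)) = -3 + (2*C)/(-18) = -3 + (2*C)*(-1/18) = -3 - C/9)
((97453 - x(114)) - 122073)/(E - 493681) = ((97453 - (-3 - ⅑*114)) - 122073)/(126016 - 493681) = ((97453 - (-3 - 38/3)) - 122073)/(-367665) = ((97453 - 1*(-47/3)) - 122073)*(-1/367665) = ((97453 + 47/3) - 122073)*(-1/367665) = (292406/3 - 122073)*(-1/367665) = -73813/3*(-1/367665) = 73813/1102995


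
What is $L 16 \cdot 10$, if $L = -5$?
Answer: $-800$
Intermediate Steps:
$L 16 \cdot 10 = \left(-5\right) 16 \cdot 10 = \left(-80\right) 10 = -800$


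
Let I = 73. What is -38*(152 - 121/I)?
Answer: -417050/73 ≈ -5713.0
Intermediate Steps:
-38*(152 - 121/I) = -38*(152 - 121/73) = -38*10975/73 = -417050/73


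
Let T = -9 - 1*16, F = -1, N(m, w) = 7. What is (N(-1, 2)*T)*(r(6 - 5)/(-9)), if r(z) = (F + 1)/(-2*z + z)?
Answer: 0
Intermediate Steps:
r(z) = 0 (r(z) = (-1 + 1)/(-2*z + z) = 0/((-z)) = 0*(-1/z) = 0)
T = -25 (T = -9 - 16 = -25)
(N(-1, 2)*T)*(r(6 - 5)/(-9)) = (7*(-25))*(0/(-9)) = -0*(-1)/9 = -175*0 = 0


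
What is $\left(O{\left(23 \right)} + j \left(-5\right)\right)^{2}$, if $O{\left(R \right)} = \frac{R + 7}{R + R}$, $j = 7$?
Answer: $\frac{624100}{529} \approx 1179.8$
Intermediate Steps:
$O{\left(R \right)} = \frac{7 + R}{2 R}$
$\left(O{\left(23 \right)} + j \left(-5\right)\right)^{2} = \left(\frac{7 + 23}{2 \cdot 23} + 7 \left(-5\right)\right)^{2} = \left(\frac{1}{2} \cdot \frac{1}{23} \cdot 30 - 35\right)^{2} = \left(\frac{15}{23} - 35\right)^{2} = \left(- \frac{790}{23}\right)^{2} = \frac{624100}{529}$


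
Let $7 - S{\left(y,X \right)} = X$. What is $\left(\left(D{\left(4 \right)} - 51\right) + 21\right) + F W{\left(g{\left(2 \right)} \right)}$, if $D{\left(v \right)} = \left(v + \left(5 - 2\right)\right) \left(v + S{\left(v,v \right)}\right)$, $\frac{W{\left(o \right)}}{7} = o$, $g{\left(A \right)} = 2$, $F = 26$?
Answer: $383$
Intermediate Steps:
$S{\left(y,X \right)} = 7 - X$
$W{\left(o \right)} = 7 o$
$D{\left(v \right)} = 21 + 7 v$ ($D{\left(v \right)} = \left(v + \left(5 - 2\right)\right) \left(v - \left(-7 + v\right)\right) = \left(v + \left(5 - 2\right)\right) 7 = \left(v + 3\right) 7 = \left(3 + v\right) 7 = 21 + 7 v$)
$\left(\left(D{\left(4 \right)} - 51\right) + 21\right) + F W{\left(g{\left(2 \right)} \right)} = \left(\left(\left(21 + 7 \cdot 4\right) - 51\right) + 21\right) + 26 \cdot 7 \cdot 2 = \left(\left(\left(21 + 28\right) - 51\right) + 21\right) + 26 \cdot 14 = \left(\left(49 - 51\right) + 21\right) + 364 = \left(-2 + 21\right) + 364 = 19 + 364 = 383$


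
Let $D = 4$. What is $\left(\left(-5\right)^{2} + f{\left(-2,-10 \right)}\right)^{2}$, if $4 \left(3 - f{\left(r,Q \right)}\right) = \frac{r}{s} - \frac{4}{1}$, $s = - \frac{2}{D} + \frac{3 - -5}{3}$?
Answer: $\frac{144400}{169} \approx 854.44$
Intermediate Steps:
$s = \frac{13}{6}$ ($s = - \frac{2}{4} + \frac{3 - -5}{3} = \left(-2\right) \frac{1}{4} + \left(3 + 5\right) \frac{1}{3} = - \frac{1}{2} + 8 \cdot \frac{1}{3} = - \frac{1}{2} + \frac{8}{3} = \frac{13}{6} \approx 2.1667$)
$f{\left(r,Q \right)} = 4 - \frac{3 r}{26}$ ($f{\left(r,Q \right)} = 3 - \frac{\frac{r}{\frac{13}{6}} - \frac{4}{1}}{4} = 3 - \frac{r \frac{6}{13} - 4}{4} = 3 - \frac{\frac{6 r}{13} - 4}{4} = 3 - \frac{-4 + \frac{6 r}{13}}{4} = 3 - \left(-1 + \frac{3 r}{26}\right) = 4 - \frac{3 r}{26}$)
$\left(\left(-5\right)^{2} + f{\left(-2,-10 \right)}\right)^{2} = \left(\left(-5\right)^{2} + \left(4 - - \frac{3}{13}\right)\right)^{2} = \left(25 + \left(4 + \frac{3}{13}\right)\right)^{2} = \left(25 + \frac{55}{13}\right)^{2} = \left(\frac{380}{13}\right)^{2} = \frac{144400}{169}$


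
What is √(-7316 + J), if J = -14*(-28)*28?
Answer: 2*√915 ≈ 60.498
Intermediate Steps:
J = 10976 (J = 392*28 = 10976)
√(-7316 + J) = √(-7316 + 10976) = √3660 = 2*√915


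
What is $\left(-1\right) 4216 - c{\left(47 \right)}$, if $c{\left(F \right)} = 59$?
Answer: $-4275$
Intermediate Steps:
$\left(-1\right) 4216 - c{\left(47 \right)} = \left(-1\right) 4216 - 59 = -4216 - 59 = -4275$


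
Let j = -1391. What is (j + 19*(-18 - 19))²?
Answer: 4384836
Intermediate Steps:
(j + 19*(-18 - 19))² = (-1391 + 19*(-18 - 19))² = (-1391 + 19*(-37))² = (-1391 - 703)² = (-2094)² = 4384836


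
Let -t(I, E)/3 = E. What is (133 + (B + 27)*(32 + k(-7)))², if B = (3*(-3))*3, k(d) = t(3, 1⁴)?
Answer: 17689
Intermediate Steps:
t(I, E) = -3*E
k(d) = -3 (k(d) = -3*1⁴ = -3*1 = -3)
B = -27 (B = -9*3 = -27)
(133 + (B + 27)*(32 + k(-7)))² = (133 + (-27 + 27)*(32 - 3))² = (133 + 0*29)² = (133 + 0)² = 133² = 17689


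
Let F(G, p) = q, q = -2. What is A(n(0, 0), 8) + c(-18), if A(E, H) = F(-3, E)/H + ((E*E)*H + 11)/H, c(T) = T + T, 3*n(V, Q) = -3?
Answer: -271/8 ≈ -33.875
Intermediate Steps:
n(V, Q) = -1 (n(V, Q) = (1/3)*(-3) = -1)
c(T) = 2*T
F(G, p) = -2
A(E, H) = -2/H + (11 + H*E**2)/H (A(E, H) = -2/H + ((E*E)*H + 11)/H = -2/H + (E**2*H + 11)/H = -2/H + (H*E**2 + 11)/H = -2/H + (11 + H*E**2)/H)
A(n(0, 0), 8) + c(-18) = ((-1)**2 + 9/8) + 2*(-18) = (1 + 9*(1/8)) - 36 = (1 + 9/8) - 36 = 17/8 - 36 = -271/8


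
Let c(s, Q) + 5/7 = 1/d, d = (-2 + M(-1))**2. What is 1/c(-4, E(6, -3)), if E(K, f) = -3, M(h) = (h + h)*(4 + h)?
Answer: -448/313 ≈ -1.4313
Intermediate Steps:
M(h) = 2*h*(4 + h) (M(h) = (2*h)*(4 + h) = 2*h*(4 + h))
d = 64 (d = (-2 + 2*(-1)*(4 - 1))**2 = (-2 + 2*(-1)*3)**2 = (-2 - 6)**2 = (-8)**2 = 64)
c(s, Q) = -313/448 (c(s, Q) = -5/7 + 1/64 = -313/448)
1/c(-4, E(6, -3)) = 1/(-313/448) = -448/313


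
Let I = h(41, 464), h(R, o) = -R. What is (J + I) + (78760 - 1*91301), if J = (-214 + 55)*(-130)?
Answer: 8088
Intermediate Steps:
J = 20670 (J = -159*(-130) = 20670)
I = -41 (I = -1*41 = -41)
(J + I) + (78760 - 1*91301) = (20670 - 41) + (78760 - 1*91301) = 20629 + (78760 - 91301) = 20629 - 12541 = 8088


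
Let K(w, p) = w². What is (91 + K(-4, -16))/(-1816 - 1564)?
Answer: -107/3380 ≈ -0.031657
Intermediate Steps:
(91 + K(-4, -16))/(-1816 - 1564) = (91 + (-4)²)/(-1816 - 1564) = (91 + 16)/(-3380) = 107*(-1/3380) = -107/3380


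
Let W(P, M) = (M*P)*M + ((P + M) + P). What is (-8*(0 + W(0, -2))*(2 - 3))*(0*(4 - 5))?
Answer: 0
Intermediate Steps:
W(P, M) = M + 2*P + P*M² (W(P, M) = P*M² + ((M + P) + P) = P*M² + (M + 2*P) = M + 2*P + P*M²)
(-8*(0 + W(0, -2))*(2 - 3))*(0*(4 - 5)) = (-8*(0 + (-2 + 2*0 + 0*(-2)²))*(2 - 3))*(0*(4 - 5)) = (-8*(0 + (-2 + 0 + 0*4))*(-1))*(0*(-1)) = -8*(0 + (-2 + 0 + 0))*(-1)*0 = -8*(0 - 2)*(-1)*0 = -(-16)*(-1)*0 = -8*2*0 = -16*0 = 0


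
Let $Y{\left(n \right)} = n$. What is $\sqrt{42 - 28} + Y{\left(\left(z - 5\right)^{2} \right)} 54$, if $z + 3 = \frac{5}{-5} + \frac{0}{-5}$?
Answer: $4374 + \sqrt{14} \approx 4377.7$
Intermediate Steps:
$z = -4$ ($z = -3 + \left(\frac{5}{-5} + \frac{0}{-5}\right) = -3 + \left(5 \left(- \frac{1}{5}\right) + 0 \left(- \frac{1}{5}\right)\right) = -3 + \left(-1 + 0\right) = -3 - 1 = -4$)
$\sqrt{42 - 28} + Y{\left(\left(z - 5\right)^{2} \right)} 54 = \sqrt{42 - 28} + \left(-4 - 5\right)^{2} \cdot 54 = \sqrt{14} + \left(-9\right)^{2} \cdot 54 = \sqrt{14} + 81 \cdot 54 = \sqrt{14} + 4374 = 4374 + \sqrt{14}$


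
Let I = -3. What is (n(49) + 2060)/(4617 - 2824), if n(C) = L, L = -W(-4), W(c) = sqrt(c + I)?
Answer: 2060/1793 - I*sqrt(7)/1793 ≈ 1.1489 - 0.0014756*I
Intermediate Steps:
W(c) = sqrt(-3 + c) (W(c) = sqrt(c - 3) = sqrt(-3 + c))
L = -I*sqrt(7) (L = -sqrt(-3 - 4) = -sqrt(-7) = -I*sqrt(7) ≈ -2.6458*I)
n(C) = -I*sqrt(7)
(n(49) + 2060)/(4617 - 2824) = (-I*sqrt(7) + 2060)/(4617 - 2824) = (2060 - I*sqrt(7))/1793 = (2060 - I*sqrt(7))*(1/1793) = 2060/1793 - I*sqrt(7)/1793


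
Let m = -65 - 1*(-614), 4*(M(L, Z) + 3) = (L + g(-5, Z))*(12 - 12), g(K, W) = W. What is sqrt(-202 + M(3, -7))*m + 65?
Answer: 65 + 549*I*sqrt(205) ≈ 65.0 + 7860.5*I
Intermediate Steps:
M(L, Z) = -3 (M(L, Z) = -3 + ((L + Z)*(12 - 12))/4 = -3 + ((L + Z)*0)/4 = -3 + (1/4)*0 = -3 + 0 = -3)
m = 549 (m = -65 + 614 = 549)
sqrt(-202 + M(3, -7))*m + 65 = sqrt(-202 - 3)*549 + 65 = sqrt(-205)*549 + 65 = (I*sqrt(205))*549 + 65 = 549*I*sqrt(205) + 65 = 65 + 549*I*sqrt(205)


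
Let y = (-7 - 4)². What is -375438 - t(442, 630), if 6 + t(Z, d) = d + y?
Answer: -376183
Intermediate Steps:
y = 121 (y = (-11)² = 121)
t(Z, d) = 115 + d (t(Z, d) = -6 + (d + 121) = -6 + (121 + d) = 115 + d)
-375438 - t(442, 630) = -375438 - (115 + 630) = -375438 - 1*745 = -375438 - 745 = -376183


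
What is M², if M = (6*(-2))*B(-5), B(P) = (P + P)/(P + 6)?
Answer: 14400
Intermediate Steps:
B(P) = 2*P/(6 + P) (B(P) = (2*P)/(6 + P) = 2*P/(6 + P))
M = 120 (M = (6*(-2))*(2*(-5)/(6 - 5)) = -24*(-5)/1 = -24*(-5) = -12*(-10) = 120)
M² = 120² = 14400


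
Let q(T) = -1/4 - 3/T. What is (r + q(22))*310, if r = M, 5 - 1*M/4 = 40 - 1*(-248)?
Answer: -7722875/22 ≈ -3.5104e+5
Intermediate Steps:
q(T) = -¼ - 3/T (q(T) = -1*¼ - 3/T = -¼ - 3/T)
M = -1132 (M = 20 - 4*(40 - 1*(-248)) = 20 - 4*(40 + 248) = 20 - 4*288 = 20 - 1152 = -1132)
r = -1132
(r + q(22))*310 = (-1132 + (¼)*(-12 - 1*22)/22)*310 = (-1132 + (¼)*(1/22)*(-12 - 22))*310 = (-1132 + (¼)*(1/22)*(-34))*310 = (-1132 - 17/44)*310 = -49825/44*310 = -7722875/22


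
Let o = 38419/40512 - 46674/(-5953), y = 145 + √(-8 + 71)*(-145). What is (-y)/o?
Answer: -6993870144/423913079 + 20981610432*√7/423913079 ≈ 114.45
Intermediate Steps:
y = 145 - 435*√7 (y = 145 + √63*(-145) = 145 + (3*√7)*(-145) = 145 - 435*√7 ≈ -1005.9)
o = 2119565395/241167936 (o = 38419*(1/40512) - 46674*(-1/5953) = 38419/40512 + 46674/5953 = 2119565395/241167936 ≈ 8.7888)
(-y)/o = (-(145 - 435*√7))/(2119565395/241167936) = (-145 + 435*√7)*(241167936/2119565395) = -6993870144/423913079 + 20981610432*√7/423913079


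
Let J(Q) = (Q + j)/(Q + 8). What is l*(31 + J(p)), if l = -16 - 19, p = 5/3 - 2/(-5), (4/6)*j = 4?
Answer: -168070/151 ≈ -1113.0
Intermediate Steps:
j = 6 (j = (3/2)*4 = 6)
p = 31/15 (p = 5*(1/3) - 2*(-1/5) = 5/3 + 2/5 = 31/15 ≈ 2.0667)
l = -35
J(Q) = (6 + Q)/(8 + Q) (J(Q) = (Q + 6)/(Q + 8) = (6 + Q)/(8 + Q))
l*(31 + J(p)) = -35*(31 + (6 + 31/15)/(8 + 31/15)) = -35*(31 + (121/15)/(151/15)) = -35*(31 + (15/151)*(121/15)) = -35*(31 + 121/151) = -35*4802/151 = -168070/151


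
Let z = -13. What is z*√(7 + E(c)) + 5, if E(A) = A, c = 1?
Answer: 5 - 26*√2 ≈ -31.770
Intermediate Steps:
z*√(7 + E(c)) + 5 = -13*√(7 + 1) + 5 = -26*√2 + 5 = 5 - 26*√2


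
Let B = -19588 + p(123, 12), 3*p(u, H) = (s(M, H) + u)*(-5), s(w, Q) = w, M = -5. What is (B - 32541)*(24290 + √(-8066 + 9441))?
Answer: -3812971330/3 - 784885*√55/3 ≈ -1.2729e+9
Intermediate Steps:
p(u, H) = 25/3 - 5*u/3 (p(u, H) = ((-5 + u)*(-5))/3 = (25 - 5*u)/3 = 25/3 - 5*u/3)
B = -59354/3 (B = -19588 + (25/3 - 5/3*123) = -19588 + (25/3 - 205) = -19588 - 590/3 = -59354/3 ≈ -19785.)
(B - 32541)*(24290 + √(-8066 + 9441)) = (-59354/3 - 32541)*(24290 + √(-8066 + 9441)) = -156977*(24290 + √1375)/3 = -156977*(24290 + 5*√55)/3 = -3812971330/3 - 784885*√55/3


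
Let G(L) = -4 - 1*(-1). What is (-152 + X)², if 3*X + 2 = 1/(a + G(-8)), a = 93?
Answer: 1699005961/72900 ≈ 23306.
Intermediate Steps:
G(L) = -3 (G(L) = -4 + 1 = -3)
X = -179/270 (X = -⅔ + 1/(3*(93 - 3)) = -⅔ + (⅓)/90 = -⅔ + (⅓)*(1/90) = -⅔ + 1/270 = -179/270 ≈ -0.66296)
(-152 + X)² = (-152 - 179/270)² = (-41219/270)² = 1699005961/72900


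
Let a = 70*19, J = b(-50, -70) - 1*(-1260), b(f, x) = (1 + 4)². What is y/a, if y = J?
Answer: 257/266 ≈ 0.96617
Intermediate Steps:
b(f, x) = 25 (b(f, x) = 5² = 25)
J = 1285 (J = 25 - 1*(-1260) = 25 + 1260 = 1285)
a = 1330
y = 1285
y/a = 1285/1330 = 1285*(1/1330) = 257/266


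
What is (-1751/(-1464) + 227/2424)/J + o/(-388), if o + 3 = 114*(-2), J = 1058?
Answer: 1508819029/2529115144 ≈ 0.59658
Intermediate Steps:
o = -231 (o = -3 + 114*(-2) = -3 - 228 = -231)
(-1751/(-1464) + 227/2424)/J + o/(-388) = (-1751/(-1464) + 227/2424)/1058 - 231/(-388) = (-1751*(-1/1464) + 227*(1/2424))*(1/1058) - 231*(-1/388) = (1751/1464 + 227/2424)*(1/1058) + 231/388 = (31783/24644)*(1/1058) + 231/388 = 31783/26073352 + 231/388 = 1508819029/2529115144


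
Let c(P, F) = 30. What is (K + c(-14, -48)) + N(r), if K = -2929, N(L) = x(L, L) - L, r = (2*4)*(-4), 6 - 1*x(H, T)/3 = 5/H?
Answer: -91153/32 ≈ -2848.5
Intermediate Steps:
x(H, T) = 18 - 15/H
r = -32 (r = 8*(-4) = -32)
N(L) = 18 - L - 15/L (N(L) = (18 - 15/L) - L = 18 - L - 15/L)
(K + c(-14, -48)) + N(r) = (-2929 + 30) + (18 - 1*(-32) - 15/(-32)) = -2899 + (18 + 32 - 15*(-1/32)) = -2899 + (18 + 32 + 15/32) = -2899 + 1615/32 = -91153/32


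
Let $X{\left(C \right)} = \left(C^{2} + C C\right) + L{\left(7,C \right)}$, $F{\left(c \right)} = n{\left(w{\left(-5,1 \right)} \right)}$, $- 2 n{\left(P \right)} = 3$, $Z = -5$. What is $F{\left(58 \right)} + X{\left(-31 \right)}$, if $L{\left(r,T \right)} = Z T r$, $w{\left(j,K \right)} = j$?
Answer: $\frac{6011}{2} \approx 3005.5$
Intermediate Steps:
$n{\left(P \right)} = - \frac{3}{2}$ ($n{\left(P \right)} = \left(- \frac{1}{2}\right) 3 = - \frac{3}{2}$)
$L{\left(r,T \right)} = - 5 T r$
$F{\left(c \right)} = - \frac{3}{2}$
$X{\left(C \right)} = - 35 C + 2 C^{2}$ ($X{\left(C \right)} = \left(C^{2} + C C\right) - 5 C 7 = \left(C^{2} + C^{2}\right) - 35 C = 2 C^{2} - 35 C = - 35 C + 2 C^{2}$)
$F{\left(58 \right)} + X{\left(-31 \right)} = - \frac{3}{2} - 31 \left(-35 + 2 \left(-31\right)\right) = - \frac{3}{2} - 31 \left(-35 - 62\right) = - \frac{3}{2} - -3007 = - \frac{3}{2} + 3007 = \frac{6011}{2}$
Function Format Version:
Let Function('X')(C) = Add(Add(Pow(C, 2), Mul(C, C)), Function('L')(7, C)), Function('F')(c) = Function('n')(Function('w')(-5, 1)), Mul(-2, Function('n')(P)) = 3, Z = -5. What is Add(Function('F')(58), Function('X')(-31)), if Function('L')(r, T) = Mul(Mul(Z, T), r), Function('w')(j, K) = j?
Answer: Rational(6011, 2) ≈ 3005.5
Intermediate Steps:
Function('n')(P) = Rational(-3, 2) (Function('n')(P) = Mul(Rational(-1, 2), 3) = Rational(-3, 2))
Function('L')(r, T) = Mul(-5, T, r) (Function('L')(r, T) = Mul(Mul(-5, T), r) = Mul(-5, T, r))
Function('F')(c) = Rational(-3, 2)
Function('X')(C) = Add(Mul(-35, C), Mul(2, Pow(C, 2))) (Function('X')(C) = Add(Add(Pow(C, 2), Mul(C, C)), Mul(-5, C, 7)) = Add(Add(Pow(C, 2), Pow(C, 2)), Mul(-35, C)) = Add(Mul(2, Pow(C, 2)), Mul(-35, C)) = Add(Mul(-35, C), Mul(2, Pow(C, 2))))
Add(Function('F')(58), Function('X')(-31)) = Add(Rational(-3, 2), Mul(-31, Add(-35, Mul(2, -31)))) = Add(Rational(-3, 2), Mul(-31, Add(-35, -62))) = Add(Rational(-3, 2), Mul(-31, -97)) = Add(Rational(-3, 2), 3007) = Rational(6011, 2)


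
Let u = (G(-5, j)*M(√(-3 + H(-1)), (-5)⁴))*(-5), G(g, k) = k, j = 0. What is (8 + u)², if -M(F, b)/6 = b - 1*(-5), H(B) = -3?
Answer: 64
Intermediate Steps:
M(F, b) = -30 - 6*b (M(F, b) = -6*(b - 1*(-5)) = -6*(b + 5) = -6*(5 + b) = -30 - 6*b)
u = 0 (u = (0*(-30 - 6*(-5)⁴))*(-5) = (0*(-30 - 6*625))*(-5) = (0*(-30 - 3750))*(-5) = (0*(-3780))*(-5) = 0*(-5) = 0)
(8 + u)² = (8 + 0)² = 8² = 64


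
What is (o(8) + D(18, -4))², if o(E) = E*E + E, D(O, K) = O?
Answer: 8100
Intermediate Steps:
o(E) = E + E² (o(E) = E² + E = E + E²)
(o(8) + D(18, -4))² = (8*(1 + 8) + 18)² = (8*9 + 18)² = (72 + 18)² = 90² = 8100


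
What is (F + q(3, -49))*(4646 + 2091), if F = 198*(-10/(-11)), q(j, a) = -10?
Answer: 1145290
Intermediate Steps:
F = 180 (F = 198*(-10*(-1/11)) = 198*(10/11) = 180)
(F + q(3, -49))*(4646 + 2091) = (180 - 10)*(4646 + 2091) = 170*6737 = 1145290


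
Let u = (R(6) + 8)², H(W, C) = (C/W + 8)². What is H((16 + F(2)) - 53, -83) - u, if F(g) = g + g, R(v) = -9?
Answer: 119320/1089 ≈ 109.57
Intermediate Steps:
F(g) = 2*g
H(W, C) = (8 + C/W)²
u = 1 (u = (-9 + 8)² = (-1)² = 1)
H((16 + F(2)) - 53, -83) - u = (-83 + 8*((16 + 2*2) - 53))²/((16 + 2*2) - 53)² - 1*1 = (-83 + 8*((16 + 4) - 53))²/((16 + 4) - 53)² - 1 = (-83 + 8*(20 - 53))²/(20 - 53)² - 1 = (-83 + 8*(-33))²/(-33)² - 1 = (-83 - 264)²/1089 - 1 = (1/1089)*(-347)² - 1 = (1/1089)*120409 - 1 = 120409/1089 - 1 = 119320/1089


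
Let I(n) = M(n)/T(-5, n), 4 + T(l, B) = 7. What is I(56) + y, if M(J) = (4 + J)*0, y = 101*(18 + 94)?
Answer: 11312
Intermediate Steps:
y = 11312 (y = 101*112 = 11312)
T(l, B) = 3 (T(l, B) = -4 + 7 = 3)
M(J) = 0
I(n) = 0 (I(n) = 0/3 = 0*(1/3) = 0)
I(56) + y = 0 + 11312 = 11312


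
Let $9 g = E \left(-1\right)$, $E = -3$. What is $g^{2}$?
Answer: $\frac{1}{9} \approx 0.11111$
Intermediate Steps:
$g = \frac{1}{3}$ ($g = \frac{\left(-3\right) \left(-1\right)}{9} = \frac{1}{9} \cdot 3 = \frac{1}{3} \approx 0.33333$)
$g^{2} = \left(\frac{1}{3}\right)^{2} = \frac{1}{9}$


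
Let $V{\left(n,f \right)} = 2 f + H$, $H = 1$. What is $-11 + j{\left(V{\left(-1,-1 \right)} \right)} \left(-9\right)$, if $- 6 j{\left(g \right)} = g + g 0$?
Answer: $- \frac{25}{2} \approx -12.5$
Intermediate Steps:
$V{\left(n,f \right)} = 1 + 2 f$ ($V{\left(n,f \right)} = 2 f + 1 = 1 + 2 f$)
$j{\left(g \right)} = - \frac{g}{6}$ ($j{\left(g \right)} = - \frac{g + g 0}{6} = - \frac{g + 0}{6} = - \frac{g}{6}$)
$-11 + j{\left(V{\left(-1,-1 \right)} \right)} \left(-9\right) = -11 + - \frac{1 + 2 \left(-1\right)}{6} \left(-9\right) = -11 + - \frac{1 - 2}{6} \left(-9\right) = -11 + \left(- \frac{1}{6}\right) \left(-1\right) \left(-9\right) = -11 + \frac{1}{6} \left(-9\right) = -11 - \frac{3}{2} = - \frac{25}{2}$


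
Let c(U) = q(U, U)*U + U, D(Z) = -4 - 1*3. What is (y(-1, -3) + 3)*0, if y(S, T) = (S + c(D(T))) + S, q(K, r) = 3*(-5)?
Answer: 0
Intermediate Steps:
D(Z) = -7 (D(Z) = -4 - 3 = -7)
q(K, r) = -15
c(U) = -14*U (c(U) = -15*U + U = -14*U)
y(S, T) = 98 + 2*S (y(S, T) = (S - 14*(-7)) + S = (S + 98) + S = (98 + S) + S = 98 + 2*S)
(y(-1, -3) + 3)*0 = ((98 + 2*(-1)) + 3)*0 = ((98 - 2) + 3)*0 = (96 + 3)*0 = 99*0 = 0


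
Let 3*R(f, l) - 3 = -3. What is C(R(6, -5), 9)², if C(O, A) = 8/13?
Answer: 64/169 ≈ 0.37870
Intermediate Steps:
R(f, l) = 0 (R(f, l) = 1 + (⅓)*(-3) = 1 - 1 = 0)
C(O, A) = 8/13 (C(O, A) = 8*(1/13) = 8/13)
C(R(6, -5), 9)² = (8/13)² = 64/169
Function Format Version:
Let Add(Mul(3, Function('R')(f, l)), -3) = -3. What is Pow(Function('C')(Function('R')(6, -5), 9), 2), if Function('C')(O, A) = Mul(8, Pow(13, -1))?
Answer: Rational(64, 169) ≈ 0.37870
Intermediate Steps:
Function('R')(f, l) = 0 (Function('R')(f, l) = Add(1, Mul(Rational(1, 3), -3)) = Add(1, -1) = 0)
Function('C')(O, A) = Rational(8, 13) (Function('C')(O, A) = Mul(8, Rational(1, 13)) = Rational(8, 13))
Pow(Function('C')(Function('R')(6, -5), 9), 2) = Pow(Rational(8, 13), 2) = Rational(64, 169)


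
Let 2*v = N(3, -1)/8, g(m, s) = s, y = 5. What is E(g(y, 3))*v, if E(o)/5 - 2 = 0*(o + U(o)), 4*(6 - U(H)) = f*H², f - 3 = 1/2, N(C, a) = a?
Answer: -5/8 ≈ -0.62500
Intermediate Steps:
v = -1/16 (v = (-1/8)/2 = (-1*⅛)/2 = (½)*(-⅛) = -1/16 ≈ -0.062500)
f = 7/2 (f = 3 + 1/2 = 3 + ½ = 7/2 ≈ 3.5000)
U(H) = 6 - 7*H²/8
E(o) = 10 (E(o) = 10 + 5*(0*(o + (6 - 7*o²/8))) = 10 + 5*(0*(6 + o - 7*o²/8)) = 10 + 5*0 = 10 + 0 = 10)
E(g(y, 3))*v = 10*(-1/16) = -5/8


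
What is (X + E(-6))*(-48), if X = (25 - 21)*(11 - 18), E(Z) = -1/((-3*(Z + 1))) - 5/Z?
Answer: 6536/5 ≈ 1307.2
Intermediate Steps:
E(Z) = -1/(-3 - 3*Z) - 5/Z (E(Z) = -1/((-3*(1 + Z))) - 5/Z = -1/(-3 - 3*Z) - 5/Z)
X = -28 (X = 4*(-7) = -28)
(X + E(-6))*(-48) = (-28 + (⅓)*(-15 - 14*(-6))/(-6*(1 - 6)))*(-48) = (-28 + (⅓)*(-⅙)*(-15 + 84)/(-5))*(-48) = (-28 + (⅓)*(-⅙)*(-⅕)*69)*(-48) = (-28 + 23/30)*(-48) = -817/30*(-48) = 6536/5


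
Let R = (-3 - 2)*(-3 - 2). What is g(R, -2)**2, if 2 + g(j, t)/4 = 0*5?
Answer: 64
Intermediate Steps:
R = 25 (R = -5*(-5) = 25)
g(j, t) = -8 (g(j, t) = -8 + 4*(0*5) = -8 + 4*0 = -8 + 0 = -8)
g(R, -2)**2 = (-8)**2 = 64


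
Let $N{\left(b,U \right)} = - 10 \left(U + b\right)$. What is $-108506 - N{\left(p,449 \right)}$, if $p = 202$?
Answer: $-101996$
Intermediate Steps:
$N{\left(b,U \right)} = - 10 U - 10 b$
$-108506 - N{\left(p,449 \right)} = -108506 - \left(\left(-10\right) 449 - 2020\right) = -108506 - \left(-4490 - 2020\right) = -108506 - -6510 = -108506 + 6510 = -101996$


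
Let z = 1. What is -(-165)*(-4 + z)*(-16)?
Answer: 7920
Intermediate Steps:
-(-165)*(-4 + z)*(-16) = -(-165)*(-4 + 1)*(-16) = -(-165)*(-3)*(-16) = -33*15*(-16) = -495*(-16) = 7920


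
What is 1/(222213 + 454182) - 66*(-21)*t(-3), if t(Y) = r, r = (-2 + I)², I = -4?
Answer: 33749404921/676395 ≈ 49896.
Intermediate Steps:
r = 36 (r = (-2 - 4)² = (-6)² = 36)
t(Y) = 36
1/(222213 + 454182) - 66*(-21)*t(-3) = 1/(222213 + 454182) - 66*(-21)*36 = 1/676395 - (-1386)*36 = 1/676395 - 1*(-49896) = 1/676395 + 49896 = 33749404921/676395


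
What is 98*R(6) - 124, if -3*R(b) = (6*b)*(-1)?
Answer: 1052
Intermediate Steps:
R(b) = 2*b (R(b) = -6*b*(-1)/3 = -(-2)*b = 2*b)
98*R(6) - 124 = 98*(2*6) - 124 = 98*12 - 124 = 1176 - 124 = 1052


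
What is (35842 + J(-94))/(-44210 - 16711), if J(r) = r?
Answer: -3972/6769 ≈ -0.58679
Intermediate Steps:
(35842 + J(-94))/(-44210 - 16711) = (35842 - 94)/(-44210 - 16711) = 35748/(-60921) = 35748*(-1/60921) = -3972/6769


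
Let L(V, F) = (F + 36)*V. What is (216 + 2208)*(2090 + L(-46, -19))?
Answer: 3170592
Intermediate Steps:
L(V, F) = V*(36 + F) (L(V, F) = (36 + F)*V = V*(36 + F))
(216 + 2208)*(2090 + L(-46, -19)) = (216 + 2208)*(2090 - 46*(36 - 19)) = 2424*(2090 - 46*17) = 2424*(2090 - 782) = 2424*1308 = 3170592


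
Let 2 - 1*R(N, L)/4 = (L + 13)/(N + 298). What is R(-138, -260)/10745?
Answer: 81/61400 ≈ 0.0013192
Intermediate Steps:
R(N, L) = 8 - 4*(13 + L)/(298 + N) (R(N, L) = 8 - 4*(L + 13)/(N + 298) = 8 - 4*(13 + L)/(298 + N))
R(-138, -260)/10745 = (4*(583 - 1*(-260) + 2*(-138))/(298 - 138))/10745 = (4*(583 + 260 - 276)/160)*(1/10745) = (4*(1/160)*567)*(1/10745) = (567/40)*(1/10745) = 81/61400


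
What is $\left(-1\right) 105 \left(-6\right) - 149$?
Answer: $481$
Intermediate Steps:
$\left(-1\right) 105 \left(-6\right) - 149 = \left(-105\right) \left(-6\right) - 149 = 630 - 149 = 481$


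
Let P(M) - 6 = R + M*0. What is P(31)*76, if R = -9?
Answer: -228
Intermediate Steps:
P(M) = -3 (P(M) = 6 + (-9 + M*0) = 6 + (-9 + 0) = 6 - 9 = -3)
P(31)*76 = -3*76 = -228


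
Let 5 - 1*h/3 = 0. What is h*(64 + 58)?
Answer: 1830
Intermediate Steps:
h = 15 (h = 15 - 3*0 = 15 + 0 = 15)
h*(64 + 58) = 15*(64 + 58) = 15*122 = 1830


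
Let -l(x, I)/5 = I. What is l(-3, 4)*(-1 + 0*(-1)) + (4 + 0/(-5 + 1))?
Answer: 24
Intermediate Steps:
l(x, I) = -5*I
l(-3, 4)*(-1 + 0*(-1)) + (4 + 0/(-5 + 1)) = (-5*4)*(-1 + 0*(-1)) + (4 + 0/(-5 + 1)) = -20*(-1 + 0) + (4 + 0/(-4)) = -20*(-1) + (4 + 0*(-¼)) = 20 + (4 + 0) = 20 + 4 = 24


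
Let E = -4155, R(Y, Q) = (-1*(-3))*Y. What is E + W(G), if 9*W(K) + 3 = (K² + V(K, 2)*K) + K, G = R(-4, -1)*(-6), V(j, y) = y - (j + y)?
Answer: -12442/3 ≈ -4147.3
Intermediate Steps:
R(Y, Q) = 3*Y
V(j, y) = -j (V(j, y) = y + (-j - y) = -j)
G = 72 (G = (3*(-4))*(-6) = -12*(-6) = 72)
W(K) = -⅓ + K/9 (W(K) = -⅓ + ((K² + (-K)*K) + K)/9 = -⅓ + ((K² - K²) + K)/9 = -⅓ + (0 + K)/9 = -⅓ + K/9)
E + W(G) = -4155 + (-⅓ + (⅑)*72) = -4155 + (-⅓ + 8) = -4155 + 23/3 = -12442/3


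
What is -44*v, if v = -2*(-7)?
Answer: -616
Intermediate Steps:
v = 14
-44*v = -44*14 = -616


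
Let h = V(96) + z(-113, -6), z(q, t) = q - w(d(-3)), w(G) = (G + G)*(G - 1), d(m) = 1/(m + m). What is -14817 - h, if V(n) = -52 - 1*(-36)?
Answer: -264377/18 ≈ -14688.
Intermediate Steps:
V(n) = -16 (V(n) = -52 + 36 = -16)
d(m) = 1/(2*m)
w(G) = 2*G*(-1 + G) (w(G) = (2*G)*(-1 + G) = 2*G*(-1 + G))
z(q, t) = -7/18 + q (z(q, t) = q - 2*(½)/(-3)*(-1 + (½)/(-3)) = q - 2*(½)*(-⅓)*(-1 + (½)*(-⅓)) = q - 2*(-1)*(-1 - ⅙)/6 = q - 2*(-1)*(-7)/(6*6) = q - 1*7/18 = q - 7/18 = -7/18 + q)
h = -2329/18 (h = -16 + (-7/18 - 113) = -16 - 2041/18 = -2329/18 ≈ -129.39)
-14817 - h = -14817 - 1*(-2329/18) = -14817 + 2329/18 = -264377/18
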